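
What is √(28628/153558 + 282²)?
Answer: √52088473247810/25593 ≈ 282.00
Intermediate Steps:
√(28628/153558 + 282²) = √(28628*(1/153558) + 79524) = √(14314/76779 + 79524) = √(6105787510/76779) = √52088473247810/25593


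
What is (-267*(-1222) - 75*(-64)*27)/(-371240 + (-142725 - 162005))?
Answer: -227937/337985 ≈ -0.67440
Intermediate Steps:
(-267*(-1222) - 75*(-64)*27)/(-371240 + (-142725 - 162005)) = (326274 + 4800*27)/(-371240 - 304730) = (326274 + 129600)/(-675970) = 455874*(-1/675970) = -227937/337985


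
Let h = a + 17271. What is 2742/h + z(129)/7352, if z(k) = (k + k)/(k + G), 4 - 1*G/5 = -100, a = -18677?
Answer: -3270736917/1677163972 ≈ -1.9502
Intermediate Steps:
G = 520 (G = 20 - 5*(-100) = 20 + 500 = 520)
h = -1406 (h = -18677 + 17271 = -1406)
z(k) = 2*k/(520 + k) (z(k) = (k + k)/(k + 520) = (2*k)/(520 + k) = 2*k/(520 + k))
2742/h + z(129)/7352 = 2742/(-1406) + (2*129/(520 + 129))/7352 = 2742*(-1/1406) + (2*129/649)*(1/7352) = -1371/703 + (2*129*(1/649))*(1/7352) = -1371/703 + (258/649)*(1/7352) = -1371/703 + 129/2385724 = -3270736917/1677163972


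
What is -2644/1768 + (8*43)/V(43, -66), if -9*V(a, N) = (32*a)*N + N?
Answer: -11285/7722 ≈ -1.4614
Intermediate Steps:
V(a, N) = -N/9 - 32*N*a/9 (V(a, N) = -((32*a)*N + N)/9 = -(32*N*a + N)/9 = -(N + 32*N*a)/9 = -N/9 - 32*N*a/9)
-2644/1768 + (8*43)/V(43, -66) = -2644/1768 + (8*43)/((-1/9*(-66)*(1 + 32*43))) = -2644*1/1768 + 344/((-1/9*(-66)*(1 + 1376))) = -661/442 + 344/((-1/9*(-66)*1377)) = -661/442 + 344/10098 = -661/442 + 344*(1/10098) = -661/442 + 172/5049 = -11285/7722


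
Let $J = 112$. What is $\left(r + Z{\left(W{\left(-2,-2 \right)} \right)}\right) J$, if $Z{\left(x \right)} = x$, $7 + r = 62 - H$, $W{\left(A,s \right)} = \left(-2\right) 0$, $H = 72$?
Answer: $-1904$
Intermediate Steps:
$W{\left(A,s \right)} = 0$
$r = -17$ ($r = -7 + \left(62 - 72\right) = -7 - 10 = -17$)
$\left(r + Z{\left(W{\left(-2,-2 \right)} \right)}\right) J = \left(-17 + 0\right) 112 = \left(-17\right) 112 = -1904$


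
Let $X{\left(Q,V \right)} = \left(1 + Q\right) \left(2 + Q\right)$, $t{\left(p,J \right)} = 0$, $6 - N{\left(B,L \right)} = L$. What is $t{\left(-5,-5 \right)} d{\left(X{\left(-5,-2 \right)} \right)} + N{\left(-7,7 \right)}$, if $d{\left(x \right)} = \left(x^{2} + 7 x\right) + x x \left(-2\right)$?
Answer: $-1$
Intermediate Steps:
$N{\left(B,L \right)} = 6 - L$
$d{\left(x \right)} = - x^{2} + 7 x$ ($d{\left(x \right)} = \left(x^{2} + 7 x\right) + x^{2} \left(-2\right) = \left(x^{2} + 7 x\right) - 2 x^{2} = - x^{2} + 7 x$)
$t{\left(-5,-5 \right)} d{\left(X{\left(-5,-2 \right)} \right)} + N{\left(-7,7 \right)} = 0 \left(2 + \left(-5\right)^{2} + 3 \left(-5\right)\right) \left(7 - \left(2 + \left(-5\right)^{2} + 3 \left(-5\right)\right)\right) + \left(6 - 7\right) = 0 \left(2 + 25 - 15\right) \left(7 - \left(2 + 25 - 15\right)\right) + \left(6 - 7\right) = 0 \cdot 12 \left(7 - 12\right) - 1 = 0 \cdot 12 \left(-5\right) - 1 = 0 \left(-60\right) - 1 = 0 - 1 = -1$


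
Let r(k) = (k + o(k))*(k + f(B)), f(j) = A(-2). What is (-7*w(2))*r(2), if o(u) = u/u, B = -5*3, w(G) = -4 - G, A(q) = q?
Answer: 0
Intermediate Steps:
B = -15
f(j) = -2
o(u) = 1
r(k) = (1 + k)*(-2 + k) (r(k) = (k + 1)*(k - 2) = (1 + k)*(-2 + k))
(-7*w(2))*r(2) = (-7*(-4 - 1*2))*(-2 + 2**2 - 1*2) = (-7*(-4 - 2))*(-2 + 4 - 2) = -7*(-6)*0 = 42*0 = 0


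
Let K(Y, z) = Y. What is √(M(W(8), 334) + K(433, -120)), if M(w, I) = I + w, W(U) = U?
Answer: 5*√31 ≈ 27.839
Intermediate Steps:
√(M(W(8), 334) + K(433, -120)) = √((334 + 8) + 433) = √(342 + 433) = √775 = 5*√31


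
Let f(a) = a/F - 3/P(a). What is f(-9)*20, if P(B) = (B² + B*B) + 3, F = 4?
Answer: -499/11 ≈ -45.364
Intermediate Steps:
P(B) = 3 + 2*B² (P(B) = (B² + B²) + 3 = 2*B² + 3 = 3 + 2*B²)
f(a) = -3/(3 + 2*a²) + a/4 (f(a) = a/4 - 3/(3 + 2*a²) = -3/(3 + 2*a²) + a/4)
f(-9)*20 = ((-12 - 9*(3 + 2*(-9)²))/(4*(3 + 2*(-9)²)))*20 = ((-12 - 9*(3 + 2*81))/(4*(3 + 2*81)))*20 = ((-12 - 9*(3 + 162))/(4*(3 + 162)))*20 = ((¼)*(-12 - 9*165)/165)*20 = ((¼)*(1/165)*(-12 - 1485))*20 = ((¼)*(1/165)*(-1497))*20 = -499/220*20 = -499/11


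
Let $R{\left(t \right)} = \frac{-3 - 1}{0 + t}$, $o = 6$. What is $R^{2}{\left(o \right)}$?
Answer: $\frac{4}{9} \approx 0.44444$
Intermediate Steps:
$R{\left(t \right)} = - \frac{4}{t}$
$R^{2}{\left(o \right)} = \left(- \frac{4}{6}\right)^{2} = \left(\left(-4\right) \frac{1}{6}\right)^{2} = \left(- \frac{2}{3}\right)^{2} = \frac{4}{9}$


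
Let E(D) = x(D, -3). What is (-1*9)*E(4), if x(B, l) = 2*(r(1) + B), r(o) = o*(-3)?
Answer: -18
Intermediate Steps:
r(o) = -3*o
x(B, l) = -6 + 2*B (x(B, l) = 2*(-3*1 + B) = 2*(-3 + B) = -6 + 2*B)
E(D) = -6 + 2*D
(-1*9)*E(4) = (-1*9)*(-6 + 2*4) = -9*(-6 + 8) = -9*2 = -18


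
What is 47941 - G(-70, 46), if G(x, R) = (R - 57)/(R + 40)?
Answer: 4122937/86 ≈ 47941.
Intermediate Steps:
G(x, R) = (-57 + R)/(40 + R)
47941 - G(-70, 46) = 47941 - (-57 + 46)/(40 + 46) = 47941 - (-11)/86 = 47941 - 1*(-11/86) = 47941 + 11/86 = 4122937/86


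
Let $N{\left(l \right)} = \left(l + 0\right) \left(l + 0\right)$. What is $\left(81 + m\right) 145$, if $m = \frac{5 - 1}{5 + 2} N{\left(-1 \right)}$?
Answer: $\frac{82795}{7} \approx 11828.0$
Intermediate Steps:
$N{\left(l \right)} = l^{2}$ ($N{\left(l \right)} = l l = l^{2}$)
$m = \frac{4}{7}$ ($m = \frac{5 - 1}{5 + 2} \left(-1\right)^{2} = \frac{4}{7} \cdot 1 = \frac{4}{7} \approx 0.57143$)
$\left(81 + m\right) 145 = \left(81 + \frac{4}{7}\right) 145 = \frac{571}{7} \cdot 145 = \frac{82795}{7}$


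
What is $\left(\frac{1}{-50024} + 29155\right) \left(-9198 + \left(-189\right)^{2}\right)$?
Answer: $\frac{38682461897037}{50024} \approx 7.7328 \cdot 10^{8}$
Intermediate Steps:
$\left(\frac{1}{-50024} + 29155\right) \left(-9198 + \left(-189\right)^{2}\right) = \left(- \frac{1}{50024} + 29155\right) \left(-9198 + 35721\right) = \frac{1458449719}{50024} \cdot 26523 = \frac{38682461897037}{50024}$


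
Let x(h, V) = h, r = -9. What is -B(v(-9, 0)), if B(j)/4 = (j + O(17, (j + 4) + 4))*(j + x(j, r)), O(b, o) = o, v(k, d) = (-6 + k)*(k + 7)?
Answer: -16320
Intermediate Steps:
v(k, d) = (-6 + k)*(7 + k)
B(j) = 8*j*(8 + 2*j) (B(j) = 4*((j + ((j + 4) + 4))*(j + j)) = 4*((j + ((4 + j) + 4))*(2*j)) = 4*((j + (8 + j))*(2*j)) = 4*((8 + 2*j)*(2*j)) = 4*(2*j*(8 + 2*j)) = 8*j*(8 + 2*j))
-B(v(-9, 0)) = -16*(-42 - 9 + (-9)**2)*(4 + (-42 - 9 + (-9)**2)) = -16*(-42 - 9 + 81)*(4 + (-42 - 9 + 81)) = -16*30*(4 + 30) = -16*30*34 = -1*16320 = -16320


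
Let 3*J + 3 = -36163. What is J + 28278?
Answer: 48668/3 ≈ 16223.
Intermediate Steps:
J = -36166/3 (J = -1 + (⅓)*(-36163) = -1 - 36163/3 = -36166/3 ≈ -12055.)
J + 28278 = -36166/3 + 28278 = 48668/3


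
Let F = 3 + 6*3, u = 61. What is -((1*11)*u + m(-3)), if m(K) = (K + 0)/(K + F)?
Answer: -4025/6 ≈ -670.83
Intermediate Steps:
F = 21 (F = 3 + 18 = 21)
m(K) = K/(21 + K) (m(K) = (K + 0)/(K + 21) = K/(21 + K))
-((1*11)*u + m(-3)) = -((1*11)*61 - 3/(21 - 3)) = -(11*61 - 3/18) = -(671 - 3*1/18) = -(671 - ⅙) = -1*4025/6 = -4025/6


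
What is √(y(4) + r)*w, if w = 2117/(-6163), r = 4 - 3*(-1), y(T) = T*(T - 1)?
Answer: -2117*√19/6163 ≈ -1.4973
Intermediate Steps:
y(T) = T*(-1 + T)
r = 7 (r = 4 + 3 = 7)
w = -2117/6163 (w = 2117*(-1/6163) = -2117/6163 ≈ -0.34350)
√(y(4) + r)*w = √(4*(-1 + 4) + 7)*(-2117/6163) = √(4*3 + 7)*(-2117/6163) = √(12 + 7)*(-2117/6163) = √19*(-2117/6163) = -2117*√19/6163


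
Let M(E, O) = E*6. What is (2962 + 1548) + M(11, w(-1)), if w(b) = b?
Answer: 4576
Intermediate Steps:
M(E, O) = 6*E
(2962 + 1548) + M(11, w(-1)) = (2962 + 1548) + 6*11 = 4510 + 66 = 4576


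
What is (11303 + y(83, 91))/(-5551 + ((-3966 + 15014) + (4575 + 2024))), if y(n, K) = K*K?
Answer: 34/21 ≈ 1.6190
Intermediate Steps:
y(n, K) = K²
(11303 + y(83, 91))/(-5551 + ((-3966 + 15014) + (4575 + 2024))) = (11303 + 91²)/(-5551 + ((-3966 + 15014) + (4575 + 2024))) = (11303 + 8281)/(-5551 + (11048 + 6599)) = 19584/(-5551 + 17647) = 19584/12096 = 19584*(1/12096) = 34/21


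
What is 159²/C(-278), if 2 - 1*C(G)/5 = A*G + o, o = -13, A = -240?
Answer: -8427/111175 ≈ -0.075799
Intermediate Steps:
C(G) = 75 + 1200*G (C(G) = 10 - 5*(-240*G - 13) = 10 - 5*(-13 - 240*G) = 10 + (65 + 1200*G) = 75 + 1200*G)
159²/C(-278) = 159²/(75 + 1200*(-278)) = 25281/(75 - 333600) = 25281/(-333525) = 25281*(-1/333525) = -8427/111175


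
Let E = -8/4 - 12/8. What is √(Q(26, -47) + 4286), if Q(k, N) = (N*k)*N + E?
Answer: √246866/2 ≈ 248.43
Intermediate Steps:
E = -7/2 (E = -8*¼ - 12*⅛ = -2 - 3/2 = -7/2 ≈ -3.5000)
Q(k, N) = -7/2 + k*N² (Q(k, N) = (N*k)*N - 7/2 = k*N² - 7/2 = -7/2 + k*N²)
√(Q(26, -47) + 4286) = √((-7/2 + 26*(-47)²) + 4286) = √((-7/2 + 26*2209) + 4286) = √((-7/2 + 57434) + 4286) = √(114861/2 + 4286) = √(123433/2) = √246866/2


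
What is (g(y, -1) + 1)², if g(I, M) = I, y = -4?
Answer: 9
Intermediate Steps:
(g(y, -1) + 1)² = (-4 + 1)² = (-3)² = 9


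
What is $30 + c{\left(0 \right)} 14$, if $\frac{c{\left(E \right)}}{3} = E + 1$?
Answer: $72$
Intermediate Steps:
$c{\left(E \right)} = 3 + 3 E$ ($c{\left(E \right)} = 3 \left(E + 1\right) = 3 \left(1 + E\right) = 3 + 3 E$)
$30 + c{\left(0 \right)} 14 = 30 + \left(3 + 3 \cdot 0\right) 14 = 30 + \left(3 + 0\right) 14 = 30 + 3 \cdot 14 = 30 + 42 = 72$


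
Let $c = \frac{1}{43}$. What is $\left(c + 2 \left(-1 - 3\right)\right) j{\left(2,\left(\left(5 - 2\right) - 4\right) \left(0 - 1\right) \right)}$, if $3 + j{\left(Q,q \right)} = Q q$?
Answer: $\frac{343}{43} \approx 7.9767$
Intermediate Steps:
$c = \frac{1}{43} \approx 0.023256$
$j{\left(Q,q \right)} = -3 + Q q$
$\left(c + 2 \left(-1 - 3\right)\right) j{\left(2,\left(\left(5 - 2\right) - 4\right) \left(0 - 1\right) \right)} = \left(\frac{1}{43} + 2 \left(-1 - 3\right)\right) \left(-3 + 2 \left(\left(5 - 2\right) - 4\right) \left(0 - 1\right)\right) = \left(\frac{1}{43} + 2 \left(-4\right)\right) \left(-3 + 2 \left(3 - 4\right) \left(-1\right)\right) = \left(\frac{1}{43} - 8\right) \left(-3 + 2 \left(\left(-1\right) \left(-1\right)\right)\right) = - \frac{343 \left(-3 + 2 \cdot 1\right)}{43} = - \frac{343 \left(-3 + 2\right)}{43} = \left(- \frac{343}{43}\right) \left(-1\right) = \frac{343}{43}$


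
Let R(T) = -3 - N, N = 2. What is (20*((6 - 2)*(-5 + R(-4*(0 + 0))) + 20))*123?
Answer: -49200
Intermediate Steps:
R(T) = -5 (R(T) = -3 - 1*2 = -3 - 2 = -5)
(20*((6 - 2)*(-5 + R(-4*(0 + 0))) + 20))*123 = (20*((6 - 2)*(-5 - 5) + 20))*123 = (20*(4*(-10) + 20))*123 = (20*(-40 + 20))*123 = (20*(-20))*123 = -400*123 = -49200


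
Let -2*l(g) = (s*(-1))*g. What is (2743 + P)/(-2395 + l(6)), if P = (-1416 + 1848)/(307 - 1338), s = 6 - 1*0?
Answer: -2827601/2450687 ≈ -1.1538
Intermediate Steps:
s = 6 (s = 6 + 0 = 6)
l(g) = 3*g (l(g) = -6*(-1)*g/2 = -(-3)*g = 3*g)
P = -432/1031 (P = 432/(-1031) = 432*(-1/1031) = -432/1031 ≈ -0.41901)
(2743 + P)/(-2395 + l(6)) = (2743 - 432/1031)/(-2395 + 3*6) = 2827601/(1031*(-2395 + 18)) = (2827601/1031)/(-2377) = (2827601/1031)*(-1/2377) = -2827601/2450687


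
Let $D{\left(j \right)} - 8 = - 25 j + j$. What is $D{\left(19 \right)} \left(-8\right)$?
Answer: $3584$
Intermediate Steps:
$D{\left(j \right)} = 8 - 24 j$ ($D{\left(j \right)} = 8 + \left(- 25 j + j\right) = 8 - 24 j$)
$D{\left(19 \right)} \left(-8\right) = \left(8 - 456\right) \left(-8\right) = \left(-448\right) \left(-8\right) = 3584$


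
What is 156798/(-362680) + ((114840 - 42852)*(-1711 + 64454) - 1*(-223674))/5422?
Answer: 409553163408171/491612740 ≈ 8.3308e+5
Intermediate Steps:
156798/(-362680) + ((114840 - 42852)*(-1711 + 64454) - 1*(-223674))/5422 = 156798*(-1/362680) + (71988*62743 + 223674)*(1/5422) = -78399/181340 + (4516743084 + 223674)*(1/5422) = -78399/181340 + 4516966758*(1/5422) = -78399/181340 + 2258483379/2711 = 409553163408171/491612740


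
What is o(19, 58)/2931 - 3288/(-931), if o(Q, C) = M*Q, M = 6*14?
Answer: 3707668/909587 ≈ 4.0762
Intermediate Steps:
M = 84
o(Q, C) = 84*Q
o(19, 58)/2931 - 3288/(-931) = (84*19)/2931 - 3288/(-931) = 1596*(1/2931) - 3288*(-1/931) = 532/977 + 3288/931 = 3707668/909587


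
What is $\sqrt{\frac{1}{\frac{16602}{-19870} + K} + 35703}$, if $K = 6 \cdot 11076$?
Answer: $\frac{14 \sqrt{79403904063698199573}}{660232059} \approx 188.95$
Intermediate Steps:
$K = 66456$
$\sqrt{\frac{1}{\frac{16602}{-19870} + K} + 35703} = \sqrt{\frac{1}{\frac{16602}{-19870} + 66456} + 35703} = \sqrt{\frac{1}{16602 \left(- \frac{1}{19870}\right) + 66456} + 35703} = \sqrt{\frac{1}{- \frac{8301}{9935} + 66456} + 35703} = \sqrt{\frac{1}{\frac{660232059}{9935}} + 35703} = \sqrt{\frac{9935}{660232059} + 35703} = \sqrt{\frac{23572265212412}{660232059}} = \frac{14 \sqrt{79403904063698199573}}{660232059}$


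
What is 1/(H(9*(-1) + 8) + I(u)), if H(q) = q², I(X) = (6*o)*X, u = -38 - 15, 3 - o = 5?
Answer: 1/637 ≈ 0.0015699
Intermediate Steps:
o = -2 (o = 3 - 1*5 = 3 - 5 = -2)
u = -53
I(X) = -12*X (I(X) = (6*(-2))*X = -12*X)
1/(H(9*(-1) + 8) + I(u)) = 1/((9*(-1) + 8)² - 12*(-53)) = 1/((-9 + 8)² + 636) = 1/((-1)² + 636) = 1/(1 + 636) = 1/637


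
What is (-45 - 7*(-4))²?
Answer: 289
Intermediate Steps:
(-45 - 7*(-4))² = (-45 + 28)² = (-17)² = 289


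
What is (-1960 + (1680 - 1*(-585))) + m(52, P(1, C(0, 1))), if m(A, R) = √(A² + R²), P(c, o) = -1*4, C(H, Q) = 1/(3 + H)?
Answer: 305 + 4*√170 ≈ 357.15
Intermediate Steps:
P(c, o) = -4
(-1960 + (1680 - 1*(-585))) + m(52, P(1, C(0, 1))) = (-1960 + (1680 - 1*(-585))) + √(52² + (-4)²) = (-1960 + (1680 + 585)) + √(2704 + 16) = (-1960 + 2265) + √2720 = 305 + 4*√170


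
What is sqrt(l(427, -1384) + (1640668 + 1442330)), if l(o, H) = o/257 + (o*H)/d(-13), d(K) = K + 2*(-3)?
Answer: sqrt(74251709178609)/4883 ≈ 1764.7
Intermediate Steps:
d(K) = -6 + K (d(K) = K - 6 = -6 + K)
l(o, H) = o/257 - H*o/19 (l(o, H) = o/257 + (o*H)/(-6 - 13) = o*(1/257) + (H*o)/(-19) = o/257 + (H*o)*(-1/19) = o/257 - H*o/19)
sqrt(l(427, -1384) + (1640668 + 1442330)) = sqrt((1/4883)*427*(19 - 257*(-1384)) + (1640668 + 1442330)) = sqrt((1/4883)*427*(19 + 355688) + 3082998) = sqrt((1/4883)*427*355707 + 3082998) = sqrt(151886889/4883 + 3082998) = sqrt(15206166123/4883) = sqrt(74251709178609)/4883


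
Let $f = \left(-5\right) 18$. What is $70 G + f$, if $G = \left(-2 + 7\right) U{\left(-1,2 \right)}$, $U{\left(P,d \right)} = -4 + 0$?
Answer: $-1490$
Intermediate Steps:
$U{\left(P,d \right)} = -4$
$G = -20$ ($G = \left(-2 + 7\right) \left(-4\right) = 5 \left(-4\right) = -20$)
$f = -90$
$70 G + f = 70 \left(-20\right) - 90 = -1400 - 90 = -1490$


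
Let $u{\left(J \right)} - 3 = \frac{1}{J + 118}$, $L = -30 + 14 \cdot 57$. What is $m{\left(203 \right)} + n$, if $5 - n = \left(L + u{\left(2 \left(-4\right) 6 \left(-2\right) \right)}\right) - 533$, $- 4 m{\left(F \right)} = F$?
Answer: $- \frac{121447}{428} \approx -283.75$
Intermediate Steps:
$m{\left(F \right)} = - \frac{F}{4}$
$L = 768$ ($L = -30 + 798 = 768$)
$u{\left(J \right)} = 3 + \frac{1}{118 + J}$ ($u{\left(J \right)} = 3 + \frac{1}{J + 118} = 3 + \frac{1}{118 + J}$)
$n = - \frac{49863}{214}$ ($n = 5 - \left(\left(768 + \frac{355 + 3 \cdot 2 \left(-4\right) 6 \left(-2\right)}{118 + 2 \left(-4\right) 6 \left(-2\right)}\right) - 533\right) = 5 - \left(\left(768 + \frac{355 + 3 \cdot 2 \left(\left(-24\right) \left(-2\right)\right)}{118 + 2 \left(\left(-24\right) \left(-2\right)\right)}\right) - 533\right) = 5 - \left(\left(768 + \frac{355 + 3 \cdot 2 \cdot 48}{118 + 2 \cdot 48}\right) - 533\right) = 5 - \left(\left(768 + \frac{355 + 3 \cdot 96}{118 + 96}\right) - 533\right) = 5 - \left(\left(768 + \frac{355 + 288}{214}\right) - 533\right) = 5 - \left(\left(768 + \frac{1}{214} \cdot 643\right) - 533\right) = 5 - \left(\left(768 + \frac{643}{214}\right) - 533\right) = 5 - \left(\frac{164995}{214} - 533\right) = 5 - \frac{50933}{214} = - \frac{49863}{214} \approx -233.0$)
$m{\left(203 \right)} + n = \left(- \frac{1}{4}\right) 203 - \frac{49863}{214} = - \frac{203}{4} - \frac{49863}{214} = - \frac{121447}{428}$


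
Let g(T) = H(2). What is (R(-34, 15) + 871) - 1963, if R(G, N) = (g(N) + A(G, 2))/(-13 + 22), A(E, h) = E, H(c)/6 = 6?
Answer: -9826/9 ≈ -1091.8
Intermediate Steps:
H(c) = 36 (H(c) = 6*6 = 36)
g(T) = 36
R(G, N) = 4 + G/9 (R(G, N) = (36 + G)/(-13 + 22) = (36 + G)/9 = (36 + G)*(1/9) = 4 + G/9)
(R(-34, 15) + 871) - 1963 = ((4 + (1/9)*(-34)) + 871) - 1963 = ((4 - 34/9) + 871) - 1963 = (2/9 + 871) - 1963 = 7841/9 - 1963 = -9826/9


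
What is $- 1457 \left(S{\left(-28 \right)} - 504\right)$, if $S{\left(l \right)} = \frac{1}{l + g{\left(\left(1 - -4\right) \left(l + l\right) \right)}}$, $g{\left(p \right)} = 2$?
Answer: $\frac{19093985}{26} \approx 7.3438 \cdot 10^{5}$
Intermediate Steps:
$S{\left(l \right)} = \frac{1}{2 + l}$ ($S{\left(l \right)} = \frac{1}{l + 2} = \frac{1}{2 + l}$)
$- 1457 \left(S{\left(-28 \right)} - 504\right) = - 1457 \left(\frac{1}{2 - 28} - 504\right) = - 1457 \left(\frac{1}{-26} - 504\right) = - 1457 \left(- \frac{1}{26} - 504\right) = \left(-1457\right) \left(- \frac{13105}{26}\right) = \frac{19093985}{26}$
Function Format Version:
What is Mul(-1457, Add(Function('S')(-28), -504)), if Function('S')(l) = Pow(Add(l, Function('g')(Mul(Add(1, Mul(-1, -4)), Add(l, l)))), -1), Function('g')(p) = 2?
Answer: Rational(19093985, 26) ≈ 7.3438e+5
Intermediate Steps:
Function('S')(l) = Pow(Add(2, l), -1) (Function('S')(l) = Pow(Add(l, 2), -1) = Pow(Add(2, l), -1))
Mul(-1457, Add(Function('S')(-28), -504)) = Mul(-1457, Add(Pow(Add(2, -28), -1), -504)) = Mul(-1457, Add(Pow(-26, -1), -504)) = Mul(-1457, Add(Rational(-1, 26), -504)) = Mul(-1457, Rational(-13105, 26)) = Rational(19093985, 26)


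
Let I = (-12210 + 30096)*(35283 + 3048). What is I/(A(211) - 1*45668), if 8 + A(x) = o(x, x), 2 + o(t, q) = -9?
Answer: -228529422/15229 ≈ -15006.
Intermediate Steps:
o(t, q) = -11 (o(t, q) = -2 - 9 = -11)
A(x) = -19 (A(x) = -8 - 11 = -19)
I = 685588266 (I = 17886*38331 = 685588266)
I/(A(211) - 1*45668) = 685588266/(-19 - 1*45668) = 685588266/(-19 - 45668) = 685588266/(-45687) = 685588266*(-1/45687) = -228529422/15229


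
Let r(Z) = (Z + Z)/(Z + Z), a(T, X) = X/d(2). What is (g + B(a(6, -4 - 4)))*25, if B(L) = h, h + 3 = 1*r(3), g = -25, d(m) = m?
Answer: -675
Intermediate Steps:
a(T, X) = X/2
r(Z) = 1 (r(Z) = (2*Z)/((2*Z)) = (2*Z)*(1/(2*Z)) = 1)
h = -2 (h = -3 + 1*1 = -3 + 1 = -2)
B(L) = -2
(g + B(a(6, -4 - 4)))*25 = (-25 - 2)*25 = -27*25 = -675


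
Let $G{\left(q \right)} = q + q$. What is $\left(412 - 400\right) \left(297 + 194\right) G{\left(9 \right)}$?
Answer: $106056$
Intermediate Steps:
$G{\left(q \right)} = 2 q$
$\left(412 - 400\right) \left(297 + 194\right) G{\left(9 \right)} = \left(412 - 400\right) \left(297 + 194\right) 2 \cdot 9 = 12 \cdot 491 \cdot 18 = 5892 \cdot 18 = 106056$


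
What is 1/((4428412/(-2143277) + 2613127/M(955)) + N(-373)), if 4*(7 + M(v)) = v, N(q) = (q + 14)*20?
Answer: 27983349/114551594332 ≈ 0.00024429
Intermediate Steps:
N(q) = 280 + 20*q (N(q) = (14 + q)*20 = 280 + 20*q)
M(v) = -7 + v/4
1/((4428412/(-2143277) + 2613127/M(955)) + N(-373)) = 1/((4428412/(-2143277) + 2613127/(-7 + (¼)*955)) + (280 + 20*(-373))) = 1/((4428412*(-1/2143277) + 2613127/(-7 + 955/4)) + (280 - 7460)) = 1/((-62372/30187 + 2613127/(927/4)) - 7180) = 1/((-62372/30187 + 2613127*(4/927)) - 7180) = 1/((-62372/30187 + 10452508/927) - 7180) = 1/(315472040152/27983349 - 7180) = 1/(114551594332/27983349) = 27983349/114551594332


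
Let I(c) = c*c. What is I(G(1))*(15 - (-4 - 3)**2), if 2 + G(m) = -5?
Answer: -1666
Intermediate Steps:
G(m) = -7 (G(m) = -2 - 5 = -7)
I(c) = c**2
I(G(1))*(15 - (-4 - 3)**2) = (-7)**2*(15 - (-4 - 3)**2) = 49*(15 - 1*(-7)**2) = 49*(15 - 1*49) = 49*(15 - 49) = 49*(-34) = -1666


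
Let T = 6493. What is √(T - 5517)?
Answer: 4*√61 ≈ 31.241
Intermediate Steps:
√(T - 5517) = √(6493 - 5517) = √976 = 4*√61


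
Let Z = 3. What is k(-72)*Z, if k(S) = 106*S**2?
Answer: 1648512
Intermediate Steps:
k(-72)*Z = (106*(-72)**2)*3 = (106*5184)*3 = 549504*3 = 1648512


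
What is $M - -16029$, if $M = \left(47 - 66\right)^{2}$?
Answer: $16390$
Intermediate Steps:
$M = 361$ ($M = \left(-19\right)^{2} = 361$)
$M - -16029 = 361 - -16029 = 361 + 16029 = 16390$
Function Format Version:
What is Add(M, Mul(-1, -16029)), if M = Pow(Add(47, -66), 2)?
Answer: 16390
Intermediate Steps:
M = 361 (M = Pow(-19, 2) = 361)
Add(M, Mul(-1, -16029)) = Add(361, Mul(-1, -16029)) = Add(361, 16029) = 16390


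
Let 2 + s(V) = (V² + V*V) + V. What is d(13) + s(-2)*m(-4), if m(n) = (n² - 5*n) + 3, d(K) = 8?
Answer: 164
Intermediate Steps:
s(V) = -2 + V + 2*V² (s(V) = -2 + ((V² + V*V) + V) = -2 + ((V² + V²) + V) = -2 + (2*V² + V) = -2 + (V + 2*V²) = -2 + V + 2*V²)
m(n) = 3 + n² - 5*n
d(13) + s(-2)*m(-4) = 8 + (-2 - 2 + 2*(-2)²)*(3 + (-4)² - 5*(-4)) = 8 + (-2 - 2 + 2*4)*(3 + 16 + 20) = 8 + (-2 - 2 + 8)*39 = 8 + 4*39 = 8 + 156 = 164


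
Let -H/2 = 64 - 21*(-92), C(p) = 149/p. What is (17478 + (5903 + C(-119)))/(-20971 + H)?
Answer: -2782190/2970597 ≈ -0.93658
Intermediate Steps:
H = -3992 (H = -2*(64 - 21*(-92)) = -2*(64 + 1932) = -2*1996 = -3992)
(17478 + (5903 + C(-119)))/(-20971 + H) = (17478 + (5903 + 149/(-119)))/(-20971 - 3992) = (17478 + (5903 + 149*(-1/119)))/(-24963) = (17478 + (5903 - 149/119))*(-1/24963) = (17478 + 702308/119)*(-1/24963) = (2782190/119)*(-1/24963) = -2782190/2970597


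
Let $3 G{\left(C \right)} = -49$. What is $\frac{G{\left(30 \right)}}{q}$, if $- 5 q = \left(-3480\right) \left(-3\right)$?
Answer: $\frac{49}{6264} \approx 0.0078225$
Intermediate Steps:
$q = -2088$ ($q = - \frac{\left(-3480\right) \left(-3\right)}{5} = \left(- \frac{1}{5}\right) 10440 = -2088$)
$G{\left(C \right)} = - \frac{49}{3}$ ($G{\left(C \right)} = \frac{1}{3} \left(-49\right) = - \frac{49}{3}$)
$\frac{G{\left(30 \right)}}{q} = - \frac{49}{3 \left(-2088\right)} = \left(- \frac{49}{3}\right) \left(- \frac{1}{2088}\right) = \frac{49}{6264}$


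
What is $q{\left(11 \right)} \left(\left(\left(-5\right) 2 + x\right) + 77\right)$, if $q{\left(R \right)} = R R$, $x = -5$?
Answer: $7502$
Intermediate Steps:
$q{\left(R \right)} = R^{2}$
$q{\left(11 \right)} \left(\left(\left(-5\right) 2 + x\right) + 77\right) = 11^{2} \left(\left(\left(-5\right) 2 - 5\right) + 77\right) = 121 \left(\left(-10 - 5\right) + 77\right) = 121 \left(-15 + 77\right) = 121 \cdot 62 = 7502$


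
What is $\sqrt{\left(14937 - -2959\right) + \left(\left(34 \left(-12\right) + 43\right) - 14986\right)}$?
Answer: $\sqrt{2545} \approx 50.448$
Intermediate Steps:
$\sqrt{\left(14937 - -2959\right) + \left(\left(34 \left(-12\right) + 43\right) - 14986\right)} = \sqrt{\left(14937 + 2959\right) + \left(\left(-408 + 43\right) - 14986\right)} = \sqrt{17896 - 15351} = \sqrt{2545}$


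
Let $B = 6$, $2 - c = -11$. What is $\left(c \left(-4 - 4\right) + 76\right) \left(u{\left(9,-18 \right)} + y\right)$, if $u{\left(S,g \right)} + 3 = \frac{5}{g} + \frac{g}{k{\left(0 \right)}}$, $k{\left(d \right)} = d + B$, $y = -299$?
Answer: $\frac{76930}{9} \approx 8547.8$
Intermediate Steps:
$c = 13$ ($c = 2 - -11 = 2 + 11 = 13$)
$k{\left(d \right)} = 6 + d$ ($k{\left(d \right)} = d + 6 = 6 + d$)
$u{\left(S,g \right)} = -3 + \frac{5}{g} + \frac{g}{6}$ ($u{\left(S,g \right)} = -3 + \left(\frac{5}{g} + \frac{g}{6 + 0}\right) = -3 + \left(\frac{5}{g} + \frac{g}{6}\right) = -3 + \frac{5}{g} + \frac{g}{6}$)
$\left(c \left(-4 - 4\right) + 76\right) \left(u{\left(9,-18 \right)} + y\right) = \left(13 \left(-4 - 4\right) + 76\right) \left(\left(-3 + \frac{5}{-18} + \frac{1}{6} \left(-18\right)\right) - 299\right) = \left(13 \left(-8\right) + 76\right) \left(\left(-3 + 5 \left(- \frac{1}{18}\right) - 3\right) - 299\right) = \left(-104 + 76\right) \left(\left(-3 - \frac{5}{18} - 3\right) - 299\right) = - 28 \left(- \frac{113}{18} - 299\right) = \left(-28\right) \left(- \frac{5495}{18}\right) = \frac{76930}{9}$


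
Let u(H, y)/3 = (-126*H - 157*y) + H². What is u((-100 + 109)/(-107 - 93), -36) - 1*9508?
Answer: 298600643/40000 ≈ 7465.0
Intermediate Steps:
u(H, y) = -471*y - 378*H + 3*H² (u(H, y) = 3*((-126*H - 157*y) + H²) = 3*((-157*y - 126*H) + H²) = 3*(H² - 157*y - 126*H) = -471*y - 378*H + 3*H²)
u((-100 + 109)/(-107 - 93), -36) - 1*9508 = (-471*(-36) - 378*(-100 + 109)/(-107 - 93) + 3*((-100 + 109)/(-107 - 93))²) - 1*9508 = (16956 - 3402/(-200) + 3*(9/(-200))²) - 9508 = (16956 - 3402*(-1)/200 + 3*(9*(-1/200))²) - 9508 = (16956 - 378*(-9/200) + 3*(-9/200)²) - 9508 = (16956 + 1701/100 + 3*(81/40000)) - 9508 = (16956 + 1701/100 + 243/40000) - 9508 = 678920643/40000 - 9508 = 298600643/40000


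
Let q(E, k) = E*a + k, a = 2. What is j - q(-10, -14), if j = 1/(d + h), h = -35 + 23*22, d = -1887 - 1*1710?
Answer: 106283/3126 ≈ 34.000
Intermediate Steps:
d = -3597 (d = -1887 - 1710 = -3597)
q(E, k) = k + 2*E (q(E, k) = E*2 + k = 2*E + k = k + 2*E)
h = 471 (h = -35 + 506 = 471)
j = -1/3126 (j = 1/(-3597 + 471) = 1/(-3126) = -1/3126 ≈ -0.00031990)
j - q(-10, -14) = -1/3126 - (-14 + 2*(-10)) = -1/3126 - (-14 - 20) = -1/3126 - 1*(-34) = -1/3126 + 34 = 106283/3126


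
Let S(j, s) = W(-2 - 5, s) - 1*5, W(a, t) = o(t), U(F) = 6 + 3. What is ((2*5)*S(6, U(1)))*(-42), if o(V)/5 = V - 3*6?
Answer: 21000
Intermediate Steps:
U(F) = 9
o(V) = -90 + 5*V (o(V) = 5*(V - 3*6) = 5*(V - 18) = 5*(-18 + V) = -90 + 5*V)
W(a, t) = -90 + 5*t
S(j, s) = -95 + 5*s (S(j, s) = (-90 + 5*s) - 1*5 = (-90 + 5*s) - 5 = -95 + 5*s)
((2*5)*S(6, U(1)))*(-42) = ((2*5)*(-95 + 5*9))*(-42) = (10*(-95 + 45))*(-42) = (10*(-50))*(-42) = -500*(-42) = 21000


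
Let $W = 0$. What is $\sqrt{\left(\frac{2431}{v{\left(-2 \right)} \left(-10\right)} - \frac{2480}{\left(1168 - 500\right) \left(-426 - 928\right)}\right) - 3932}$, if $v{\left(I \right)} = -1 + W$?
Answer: $\frac{i \sqrt{4715272968537090}}{1130590} \approx 60.736 i$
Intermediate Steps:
$v{\left(I \right)} = -1$ ($v{\left(I \right)} = -1 + 0 = -1$)
$\sqrt{\left(\frac{2431}{v{\left(-2 \right)} \left(-10\right)} - \frac{2480}{\left(1168 - 500\right) \left(-426 - 928\right)}\right) - 3932} = \sqrt{\left(\frac{2431}{\left(-1\right) \left(-10\right)} - \frac{2480}{\left(1168 - 500\right) \left(-426 - 928\right)}\right) - 3932} = \sqrt{\left(\frac{2431}{10} - \frac{2480}{668 \left(-1354\right)}\right) - 3932} = \sqrt{\left(2431 \cdot \frac{1}{10} - \frac{2480}{-904472}\right) - 3932} = \sqrt{\left(\frac{2431}{10} - - \frac{310}{113059}\right) - 3932} = \sqrt{\left(\frac{2431}{10} + \frac{310}{113059}\right) - 3932} = \sqrt{\frac{274849529}{1130590} - 3932} = \sqrt{- \frac{4170630351}{1130590}} = \frac{i \sqrt{4715272968537090}}{1130590}$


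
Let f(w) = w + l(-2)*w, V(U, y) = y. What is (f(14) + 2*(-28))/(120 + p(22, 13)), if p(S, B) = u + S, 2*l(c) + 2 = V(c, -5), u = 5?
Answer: -13/21 ≈ -0.61905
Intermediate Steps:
l(c) = -7/2 (l(c) = -1 + (1/2)*(-5) = -1 - 5/2 = -7/2)
f(w) = -5*w/2 (f(w) = w - 7*w/2 = -5*w/2)
p(S, B) = 5 + S
(f(14) + 2*(-28))/(120 + p(22, 13)) = (-5/2*14 + 2*(-28))/(120 + (5 + 22)) = (-35 - 56)/(120 + 27) = -91/147 = -91*1/147 = -13/21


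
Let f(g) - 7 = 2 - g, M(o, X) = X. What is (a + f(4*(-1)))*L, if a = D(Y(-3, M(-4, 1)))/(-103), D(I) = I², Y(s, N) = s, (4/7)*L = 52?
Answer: 121030/103 ≈ 1175.0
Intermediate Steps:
f(g) = 9 - g (f(g) = 7 + (2 - g) = 9 - g)
L = 91 (L = (7/4)*52 = 91)
a = -9/103 (a = (-3)²/(-103) = 9*(-1/103) = -9/103 ≈ -0.087379)
(a + f(4*(-1)))*L = (-9/103 + (9 - 4*(-1)))*91 = (-9/103 + (9 - 1*(-4)))*91 = (-9/103 + (9 + 4))*91 = (-9/103 + 13)*91 = (1330/103)*91 = 121030/103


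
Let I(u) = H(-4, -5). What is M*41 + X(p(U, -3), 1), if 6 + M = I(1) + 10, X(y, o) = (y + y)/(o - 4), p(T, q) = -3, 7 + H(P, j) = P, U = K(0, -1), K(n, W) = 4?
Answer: -285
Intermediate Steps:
U = 4
H(P, j) = -7 + P
X(y, o) = 2*y/(-4 + o) (X(y, o) = (2*y)/(-4 + o) = 2*y/(-4 + o))
I(u) = -11 (I(u) = -7 - 4 = -11)
M = -7 (M = -6 + (-11 + 10) = -6 - 1 = -7)
M*41 + X(p(U, -3), 1) = -7*41 + 2*(-3)/(-4 + 1) = -287 + 2*(-3)/(-3) = -287 + 2*(-3)*(-1/3) = -287 + 2 = -285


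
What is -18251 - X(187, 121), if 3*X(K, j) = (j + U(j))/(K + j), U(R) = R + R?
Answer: -511039/28 ≈ -18251.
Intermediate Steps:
U(R) = 2*R
X(K, j) = j/(K + j) (X(K, j) = ((j + 2*j)/(K + j))/3 = ((3*j)/(K + j))/3 = (3*j/(K + j))/3 = j/(K + j))
-18251 - X(187, 121) = -18251 - 121/(187 + 121) = -18251 - 121/308 = -18251 - 1*11/28 = -18251 - 11/28 = -511039/28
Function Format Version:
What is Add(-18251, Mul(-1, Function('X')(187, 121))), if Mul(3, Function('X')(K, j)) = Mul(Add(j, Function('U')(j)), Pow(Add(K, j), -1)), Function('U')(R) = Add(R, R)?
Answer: Rational(-511039, 28) ≈ -18251.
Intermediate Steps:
Function('U')(R) = Mul(2, R)
Function('X')(K, j) = Mul(j, Pow(Add(K, j), -1)) (Function('X')(K, j) = Mul(Rational(1, 3), Mul(Add(j, Mul(2, j)), Pow(Add(K, j), -1))) = Mul(Rational(1, 3), Mul(Mul(3, j), Pow(Add(K, j), -1))) = Mul(Rational(1, 3), Mul(3, j, Pow(Add(K, j), -1))) = Mul(j, Pow(Add(K, j), -1)))
Add(-18251, Mul(-1, Function('X')(187, 121))) = Add(-18251, Mul(-1, Mul(121, Pow(Add(187, 121), -1)))) = Add(-18251, Mul(-1, Mul(121, Pow(308, -1)))) = Add(-18251, Mul(-1, Mul(121, Rational(1, 308)))) = Add(-18251, Mul(-1, Rational(11, 28))) = Add(-18251, Rational(-11, 28)) = Rational(-511039, 28)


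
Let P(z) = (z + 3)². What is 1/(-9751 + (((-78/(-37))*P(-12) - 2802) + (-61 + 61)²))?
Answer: -37/458143 ≈ -8.0761e-5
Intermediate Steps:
P(z) = (3 + z)²
1/(-9751 + (((-78/(-37))*P(-12) - 2802) + (-61 + 61)²)) = 1/(-9751 + (((-78/(-37))*(3 - 12)² - 2802) + (-61 + 61)²)) = 1/(-9751 + ((-78*(-1/37)*(-9)² - 2802) + 0²)) = 1/(-9751 + (((78/37)*81 - 2802) + 0)) = 1/(-9751 + ((6318/37 - 2802) + 0)) = 1/(-9751 + (-97356/37 + 0)) = 1/(-9751 - 97356/37) = 1/(-458143/37) = -37/458143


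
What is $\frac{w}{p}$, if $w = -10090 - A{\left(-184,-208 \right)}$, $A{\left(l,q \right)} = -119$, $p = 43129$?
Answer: $- \frac{169}{731} \approx -0.23119$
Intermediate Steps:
$w = -9971$ ($w = -10090 - -119 = -10090 + 119 = -9971$)
$\frac{w}{p} = - \frac{9971}{43129} = \left(-9971\right) \frac{1}{43129} = - \frac{169}{731}$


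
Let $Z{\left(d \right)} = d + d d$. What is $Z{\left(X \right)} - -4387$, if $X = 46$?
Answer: $6549$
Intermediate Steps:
$Z{\left(d \right)} = d + d^{2}$
$Z{\left(X \right)} - -4387 = 46 \left(1 + 46\right) - -4387 = 46 \cdot 47 + 4387 = 2162 + 4387 = 6549$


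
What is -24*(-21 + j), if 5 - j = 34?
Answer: 1200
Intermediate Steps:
j = -29 (j = 5 - 1*34 = 5 - 34 = -29)
-24*(-21 + j) = -24*(-21 - 29) = -24*(-50) = 1200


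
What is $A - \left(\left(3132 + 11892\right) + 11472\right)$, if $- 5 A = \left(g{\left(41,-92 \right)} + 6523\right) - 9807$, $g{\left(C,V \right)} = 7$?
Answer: $- \frac{129203}{5} \approx -25841.0$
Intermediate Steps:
$A = \frac{3277}{5}$ ($A = - \frac{\left(7 + 6523\right) - 9807}{5} = - \frac{6530 - 9807}{5} = \left(- \frac{1}{5}\right) \left(-3277\right) = \frac{3277}{5} \approx 655.4$)
$A - \left(\left(3132 + 11892\right) + 11472\right) = \frac{3277}{5} - \left(\left(3132 + 11892\right) + 11472\right) = \frac{3277}{5} - \left(15024 + 11472\right) = \frac{3277}{5} - 26496 = - \frac{129203}{5}$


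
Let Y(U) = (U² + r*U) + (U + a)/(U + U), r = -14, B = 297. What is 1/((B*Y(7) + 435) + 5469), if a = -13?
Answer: -7/61434 ≈ -0.00011394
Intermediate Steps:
Y(U) = U² - 14*U + (-13 + U)/(2*U) (Y(U) = (U² - 14*U) + (U - 13)/(U + U) = (U² - 14*U) + (-13 + U)/((2*U)) = (U² - 14*U) + (-13 + U)*(1/(2*U)) = (U² - 14*U) + (-13 + U)/(2*U) = U² - 14*U + (-13 + U)/(2*U))
1/((B*Y(7) + 435) + 5469) = 1/((297*(½ + 7² - 14*7 - 13/2/7) + 435) + 5469) = 1/((297*(½ + 49 - 98 - 13/2*⅐) + 435) + 5469) = 1/((297*(½ + 49 - 98 - 13/14) + 435) + 5469) = 1/((297*(-346/7) + 435) + 5469) = 1/((-102762/7 + 435) + 5469) = 1/(-99717/7 + 5469) = 1/(-61434/7) = -7/61434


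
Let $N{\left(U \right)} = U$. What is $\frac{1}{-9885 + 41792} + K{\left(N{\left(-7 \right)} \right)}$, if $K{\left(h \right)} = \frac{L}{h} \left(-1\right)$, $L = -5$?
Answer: $- \frac{159528}{223349} \approx -0.71425$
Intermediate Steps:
$K{\left(h \right)} = \frac{5}{h}$ ($K{\left(h \right)} = - \frac{5}{h} \left(-1\right) = \frac{5}{h}$)
$\frac{1}{-9885 + 41792} + K{\left(N{\left(-7 \right)} \right)} = \frac{1}{-9885 + 41792} + \frac{5}{-7} = \frac{1}{31907} + 5 \left(- \frac{1}{7}\right) = \frac{1}{31907} - \frac{5}{7} = - \frac{159528}{223349}$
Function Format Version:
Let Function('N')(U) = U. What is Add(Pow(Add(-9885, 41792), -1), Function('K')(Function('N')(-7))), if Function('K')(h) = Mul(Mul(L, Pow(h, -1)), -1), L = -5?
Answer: Rational(-159528, 223349) ≈ -0.71425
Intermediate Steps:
Function('K')(h) = Mul(5, Pow(h, -1)) (Function('K')(h) = Mul(Mul(-5, Pow(h, -1)), -1) = Mul(5, Pow(h, -1)))
Add(Pow(Add(-9885, 41792), -1), Function('K')(Function('N')(-7))) = Add(Pow(Add(-9885, 41792), -1), Mul(5, Pow(-7, -1))) = Add(Pow(31907, -1), Mul(5, Rational(-1, 7))) = Add(Rational(1, 31907), Rational(-5, 7)) = Rational(-159528, 223349)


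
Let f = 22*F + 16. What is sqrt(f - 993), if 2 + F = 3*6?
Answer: 25*I ≈ 25.0*I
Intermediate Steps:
F = 16 (F = -2 + 3*6 = -2 + 18 = 16)
f = 368 (f = 22*16 + 16 = 352 + 16 = 368)
sqrt(f - 993) = sqrt(368 - 993) = sqrt(-625) = 25*I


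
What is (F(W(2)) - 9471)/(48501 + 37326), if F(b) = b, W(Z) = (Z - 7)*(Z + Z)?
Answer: -9491/85827 ≈ -0.11058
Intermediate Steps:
W(Z) = 2*Z*(-7 + Z) (W(Z) = (-7 + Z)*(2*Z) = 2*Z*(-7 + Z))
(F(W(2)) - 9471)/(48501 + 37326) = (2*2*(-7 + 2) - 9471)/(48501 + 37326) = (2*2*(-5) - 9471)/85827 = (-20 - 9471)*(1/85827) = -9491*1/85827 = -9491/85827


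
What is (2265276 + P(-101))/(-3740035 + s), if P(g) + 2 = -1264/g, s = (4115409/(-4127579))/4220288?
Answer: -3985492504239449477376/6580130751836210064629 ≈ -0.60569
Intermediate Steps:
s = -4115409/17419572122752 (s = (4115409*(-1/4127579))*(1/4220288) = -4115409/4127579*1/4220288 = -4115409/17419572122752 ≈ -2.3625e-7)
P(g) = -2 - 1264/g
(2265276 + P(-101))/(-3740035 + s) = (2265276 + (-2 - 1264/(-101)))/(-3740035 - 4115409/17419572122752) = (2265276 + (-2 - 1264*(-1/101)))/(-65149809424120891729/17419572122752) = (2265276 + (-2 + 1264/101))*(-17419572122752/65149809424120891729) = (2265276 + 1062/101)*(-17419572122752/65149809424120891729) = (228793938/101)*(-17419572122752/65149809424120891729) = -3985492504239449477376/6580130751836210064629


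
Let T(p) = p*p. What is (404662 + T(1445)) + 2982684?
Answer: 5475371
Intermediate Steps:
T(p) = p²
(404662 + T(1445)) + 2982684 = (404662 + 1445²) + 2982684 = (404662 + 2088025) + 2982684 = 2492687 + 2982684 = 5475371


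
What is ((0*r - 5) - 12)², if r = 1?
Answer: 289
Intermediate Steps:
((0*r - 5) - 12)² = ((0*1 - 5) - 12)² = ((0 - 5) - 12)² = (-5 - 12)² = (-17)² = 289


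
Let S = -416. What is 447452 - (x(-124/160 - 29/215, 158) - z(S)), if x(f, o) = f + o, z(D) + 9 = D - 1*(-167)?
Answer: 153780697/344 ≈ 4.4704e+5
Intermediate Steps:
z(D) = 158 + D (z(D) = -9 + (D - 1*(-167)) = -9 + (D + 167) = -9 + (167 + D) = 158 + D)
447452 - (x(-124/160 - 29/215, 158) - z(S)) = 447452 - (((-124/160 - 29/215) + 158) - (158 - 416)) = 447452 - (((-124*1/160 - 29*1/215) + 158) - 1*(-258)) = 447452 - (((-31/40 - 29/215) + 158) + 258) = 447452 - ((-313/344 + 158) + 258) = 447452 - (54039/344 + 258) = 447452 - 1*142791/344 = 447452 - 142791/344 = 153780697/344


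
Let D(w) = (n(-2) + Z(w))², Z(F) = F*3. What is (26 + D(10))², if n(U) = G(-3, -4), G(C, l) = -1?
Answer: 751689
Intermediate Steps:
Z(F) = 3*F
n(U) = -1
D(w) = (-1 + 3*w)²
(26 + D(10))² = (26 + (-1 + 3*10)²)² = (26 + (-1 + 30)²)² = (26 + 29²)² = (26 + 841)² = 867² = 751689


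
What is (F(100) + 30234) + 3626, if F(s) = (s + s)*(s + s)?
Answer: 73860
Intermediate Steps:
F(s) = 4*s² (F(s) = (2*s)*(2*s) = 4*s²)
(F(100) + 30234) + 3626 = (4*100² + 30234) + 3626 = (4*10000 + 30234) + 3626 = (40000 + 30234) + 3626 = 70234 + 3626 = 73860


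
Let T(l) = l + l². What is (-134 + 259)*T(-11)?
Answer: 13750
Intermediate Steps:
(-134 + 259)*T(-11) = (-134 + 259)*(-11*(1 - 11)) = 125*(-11*(-10)) = 125*110 = 13750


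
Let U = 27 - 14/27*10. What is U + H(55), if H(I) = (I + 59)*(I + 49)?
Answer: 320701/27 ≈ 11878.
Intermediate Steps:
H(I) = (49 + I)*(59 + I) (H(I) = (59 + I)*(49 + I) = (49 + I)*(59 + I))
U = 589/27 (U = 27 - 14*1/27*10 = 27 - 14/27*10 = 27 - 140/27 = 589/27 ≈ 21.815)
U + H(55) = 589/27 + (2891 + 55² + 108*55) = 589/27 + (2891 + 3025 + 5940) = 589/27 + 11856 = 320701/27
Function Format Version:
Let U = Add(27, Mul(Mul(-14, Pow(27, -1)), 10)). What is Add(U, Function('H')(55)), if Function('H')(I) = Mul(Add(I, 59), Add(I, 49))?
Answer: Rational(320701, 27) ≈ 11878.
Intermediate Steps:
Function('H')(I) = Mul(Add(49, I), Add(59, I)) (Function('H')(I) = Mul(Add(59, I), Add(49, I)) = Mul(Add(49, I), Add(59, I)))
U = Rational(589, 27) (U = Add(27, Mul(Mul(-14, Rational(1, 27)), 10)) = Add(27, Mul(Rational(-14, 27), 10)) = Add(27, Rational(-140, 27)) = Rational(589, 27) ≈ 21.815)
Add(U, Function('H')(55)) = Add(Rational(589, 27), Add(2891, Pow(55, 2), Mul(108, 55))) = Add(Rational(589, 27), Add(2891, 3025, 5940)) = Add(Rational(589, 27), 11856) = Rational(320701, 27)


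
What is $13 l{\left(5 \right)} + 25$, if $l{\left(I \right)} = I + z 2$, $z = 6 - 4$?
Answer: $142$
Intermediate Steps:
$z = 2$ ($z = 6 - 4 = 2$)
$l{\left(I \right)} = 4 + I$ ($l{\left(I \right)} = I + 2 \cdot 2 = I + 4 = 4 + I$)
$13 l{\left(5 \right)} + 25 = 13 \left(4 + 5\right) + 25 = 13 \cdot 9 + 25 = 117 + 25 = 142$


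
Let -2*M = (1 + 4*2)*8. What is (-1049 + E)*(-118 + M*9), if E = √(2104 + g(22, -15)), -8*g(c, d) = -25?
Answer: 463658 - 663*√3746/2 ≈ 4.4337e+5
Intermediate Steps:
g(c, d) = 25/8 (g(c, d) = -⅛*(-25) = 25/8)
M = -36 (M = -(1 + 4*2)*8/2 = -(1 + 8)*8/2 = -9*8/2 = -½*72 = -36)
E = 3*√3746/4 (E = √(2104 + 25/8) = √(16857/8) = 3*√3746/4 ≈ 45.903)
(-1049 + E)*(-118 + M*9) = (-1049 + 3*√3746/4)*(-118 - 36*9) = (-1049 + 3*√3746/4)*(-118 - 324) = (-1049 + 3*√3746/4)*(-442) = 463658 - 663*√3746/2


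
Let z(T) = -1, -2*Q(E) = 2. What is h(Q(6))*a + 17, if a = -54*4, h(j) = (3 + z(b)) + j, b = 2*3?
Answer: -199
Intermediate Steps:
b = 6
Q(E) = -1 (Q(E) = -½*2 = -1)
h(j) = 2 + j (h(j) = (3 - 1) + j = 2 + j)
a = -216 (a = -9*24 = -216)
h(Q(6))*a + 17 = (2 - 1)*(-216) + 17 = 1*(-216) + 17 = -216 + 17 = -199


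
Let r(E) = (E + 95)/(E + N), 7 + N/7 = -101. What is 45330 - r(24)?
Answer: 33181679/732 ≈ 45330.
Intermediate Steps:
N = -756 (N = -49 + 7*(-101) = -49 - 707 = -756)
r(E) = (95 + E)/(-756 + E) (r(E) = (E + 95)/(E - 756) = (95 + E)/(-756 + E))
45330 - r(24) = 45330 - (95 + 24)/(-756 + 24) = 45330 - 119/(-732) = 45330 - (-1)*119/732 = 45330 - 1*(-119/732) = 45330 + 119/732 = 33181679/732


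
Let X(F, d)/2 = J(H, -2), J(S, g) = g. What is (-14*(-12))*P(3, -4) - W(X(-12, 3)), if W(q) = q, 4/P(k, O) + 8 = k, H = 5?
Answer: -652/5 ≈ -130.40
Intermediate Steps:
P(k, O) = 4/(-8 + k)
X(F, d) = -4 (X(F, d) = 2*(-2) = -4)
(-14*(-12))*P(3, -4) - W(X(-12, 3)) = (-14*(-12))*(4/(-8 + 3)) - 1*(-4) = 168*(4/(-5)) + 4 = 168*(4*(-1/5)) + 4 = 168*(-4/5) + 4 = -672/5 + 4 = -652/5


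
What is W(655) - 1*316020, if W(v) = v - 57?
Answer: -315422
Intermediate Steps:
W(v) = -57 + v
W(655) - 1*316020 = (-57 + 655) - 1*316020 = 598 - 316020 = -315422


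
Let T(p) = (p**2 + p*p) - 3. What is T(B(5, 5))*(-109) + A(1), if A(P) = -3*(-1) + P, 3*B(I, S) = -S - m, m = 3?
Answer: -10973/9 ≈ -1219.2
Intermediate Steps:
B(I, S) = -1 - S/3 (B(I, S) = (-S - 1*3)/3 = (-S - 3)/3 = (-3 - S)/3 = -1 - S/3)
A(P) = 3 + P
T(p) = -3 + 2*p**2 (T(p) = (p**2 + p**2) - 3 = 2*p**2 - 3 = -3 + 2*p**2)
T(B(5, 5))*(-109) + A(1) = (-3 + 2*(-1 - 1/3*5)**2)*(-109) + (3 + 1) = (-3 + 2*(-1 - 5/3)**2)*(-109) + 4 = (-3 + 2*(-8/3)**2)*(-109) + 4 = (-3 + 2*(64/9))*(-109) + 4 = (-3 + 128/9)*(-109) + 4 = (101/9)*(-109) + 4 = -11009/9 + 4 = -10973/9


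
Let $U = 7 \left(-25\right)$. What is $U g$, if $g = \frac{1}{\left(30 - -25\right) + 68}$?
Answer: $- \frac{175}{123} \approx -1.4228$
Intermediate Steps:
$g = \frac{1}{123}$ ($g = \frac{1}{\left(30 + 25\right) + 68} = \frac{1}{55 + 68} = \frac{1}{123} \approx 0.0081301$)
$U = -175$
$U g = \left(-175\right) \frac{1}{123} = - \frac{175}{123}$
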